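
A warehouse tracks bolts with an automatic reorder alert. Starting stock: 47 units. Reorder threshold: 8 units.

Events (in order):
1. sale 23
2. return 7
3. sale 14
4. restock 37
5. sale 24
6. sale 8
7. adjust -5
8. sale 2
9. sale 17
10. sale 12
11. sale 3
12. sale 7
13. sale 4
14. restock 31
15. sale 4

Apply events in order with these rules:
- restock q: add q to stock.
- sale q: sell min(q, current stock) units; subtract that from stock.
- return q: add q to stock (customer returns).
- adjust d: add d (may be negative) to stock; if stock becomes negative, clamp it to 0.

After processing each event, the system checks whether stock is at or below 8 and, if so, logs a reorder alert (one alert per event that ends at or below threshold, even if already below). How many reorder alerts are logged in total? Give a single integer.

Processing events:
Start: stock = 47
  Event 1 (sale 23): sell min(23,47)=23. stock: 47 - 23 = 24. total_sold = 23
  Event 2 (return 7): 24 + 7 = 31
  Event 3 (sale 14): sell min(14,31)=14. stock: 31 - 14 = 17. total_sold = 37
  Event 4 (restock 37): 17 + 37 = 54
  Event 5 (sale 24): sell min(24,54)=24. stock: 54 - 24 = 30. total_sold = 61
  Event 6 (sale 8): sell min(8,30)=8. stock: 30 - 8 = 22. total_sold = 69
  Event 7 (adjust -5): 22 + -5 = 17
  Event 8 (sale 2): sell min(2,17)=2. stock: 17 - 2 = 15. total_sold = 71
  Event 9 (sale 17): sell min(17,15)=15. stock: 15 - 15 = 0. total_sold = 86
  Event 10 (sale 12): sell min(12,0)=0. stock: 0 - 0 = 0. total_sold = 86
  Event 11 (sale 3): sell min(3,0)=0. stock: 0 - 0 = 0. total_sold = 86
  Event 12 (sale 7): sell min(7,0)=0. stock: 0 - 0 = 0. total_sold = 86
  Event 13 (sale 4): sell min(4,0)=0. stock: 0 - 0 = 0. total_sold = 86
  Event 14 (restock 31): 0 + 31 = 31
  Event 15 (sale 4): sell min(4,31)=4. stock: 31 - 4 = 27. total_sold = 90
Final: stock = 27, total_sold = 90

Checking against threshold 8:
  After event 1: stock=24 > 8
  After event 2: stock=31 > 8
  After event 3: stock=17 > 8
  After event 4: stock=54 > 8
  After event 5: stock=30 > 8
  After event 6: stock=22 > 8
  After event 7: stock=17 > 8
  After event 8: stock=15 > 8
  After event 9: stock=0 <= 8 -> ALERT
  After event 10: stock=0 <= 8 -> ALERT
  After event 11: stock=0 <= 8 -> ALERT
  After event 12: stock=0 <= 8 -> ALERT
  After event 13: stock=0 <= 8 -> ALERT
  After event 14: stock=31 > 8
  After event 15: stock=27 > 8
Alert events: [9, 10, 11, 12, 13]. Count = 5

Answer: 5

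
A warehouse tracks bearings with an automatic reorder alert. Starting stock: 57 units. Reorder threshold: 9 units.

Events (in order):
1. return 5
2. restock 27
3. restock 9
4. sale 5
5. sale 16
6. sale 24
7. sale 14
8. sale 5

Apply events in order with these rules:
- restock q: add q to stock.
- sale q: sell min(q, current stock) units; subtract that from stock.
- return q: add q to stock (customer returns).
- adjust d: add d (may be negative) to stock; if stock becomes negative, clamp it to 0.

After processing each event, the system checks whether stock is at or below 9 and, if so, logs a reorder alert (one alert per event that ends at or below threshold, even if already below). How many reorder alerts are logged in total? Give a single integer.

Answer: 0

Derivation:
Processing events:
Start: stock = 57
  Event 1 (return 5): 57 + 5 = 62
  Event 2 (restock 27): 62 + 27 = 89
  Event 3 (restock 9): 89 + 9 = 98
  Event 4 (sale 5): sell min(5,98)=5. stock: 98 - 5 = 93. total_sold = 5
  Event 5 (sale 16): sell min(16,93)=16. stock: 93 - 16 = 77. total_sold = 21
  Event 6 (sale 24): sell min(24,77)=24. stock: 77 - 24 = 53. total_sold = 45
  Event 7 (sale 14): sell min(14,53)=14. stock: 53 - 14 = 39. total_sold = 59
  Event 8 (sale 5): sell min(5,39)=5. stock: 39 - 5 = 34. total_sold = 64
Final: stock = 34, total_sold = 64

Checking against threshold 9:
  After event 1: stock=62 > 9
  After event 2: stock=89 > 9
  After event 3: stock=98 > 9
  After event 4: stock=93 > 9
  After event 5: stock=77 > 9
  After event 6: stock=53 > 9
  After event 7: stock=39 > 9
  After event 8: stock=34 > 9
Alert events: []. Count = 0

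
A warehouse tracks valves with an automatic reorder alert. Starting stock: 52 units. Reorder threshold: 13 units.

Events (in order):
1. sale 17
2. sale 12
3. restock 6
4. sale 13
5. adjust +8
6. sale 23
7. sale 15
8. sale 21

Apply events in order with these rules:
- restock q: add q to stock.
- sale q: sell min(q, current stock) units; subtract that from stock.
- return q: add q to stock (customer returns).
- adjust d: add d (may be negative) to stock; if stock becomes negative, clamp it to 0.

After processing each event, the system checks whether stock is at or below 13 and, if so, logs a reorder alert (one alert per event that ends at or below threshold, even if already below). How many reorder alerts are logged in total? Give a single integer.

Processing events:
Start: stock = 52
  Event 1 (sale 17): sell min(17,52)=17. stock: 52 - 17 = 35. total_sold = 17
  Event 2 (sale 12): sell min(12,35)=12. stock: 35 - 12 = 23. total_sold = 29
  Event 3 (restock 6): 23 + 6 = 29
  Event 4 (sale 13): sell min(13,29)=13. stock: 29 - 13 = 16. total_sold = 42
  Event 5 (adjust +8): 16 + 8 = 24
  Event 6 (sale 23): sell min(23,24)=23. stock: 24 - 23 = 1. total_sold = 65
  Event 7 (sale 15): sell min(15,1)=1. stock: 1 - 1 = 0. total_sold = 66
  Event 8 (sale 21): sell min(21,0)=0. stock: 0 - 0 = 0. total_sold = 66
Final: stock = 0, total_sold = 66

Checking against threshold 13:
  After event 1: stock=35 > 13
  After event 2: stock=23 > 13
  After event 3: stock=29 > 13
  After event 4: stock=16 > 13
  After event 5: stock=24 > 13
  After event 6: stock=1 <= 13 -> ALERT
  After event 7: stock=0 <= 13 -> ALERT
  After event 8: stock=0 <= 13 -> ALERT
Alert events: [6, 7, 8]. Count = 3

Answer: 3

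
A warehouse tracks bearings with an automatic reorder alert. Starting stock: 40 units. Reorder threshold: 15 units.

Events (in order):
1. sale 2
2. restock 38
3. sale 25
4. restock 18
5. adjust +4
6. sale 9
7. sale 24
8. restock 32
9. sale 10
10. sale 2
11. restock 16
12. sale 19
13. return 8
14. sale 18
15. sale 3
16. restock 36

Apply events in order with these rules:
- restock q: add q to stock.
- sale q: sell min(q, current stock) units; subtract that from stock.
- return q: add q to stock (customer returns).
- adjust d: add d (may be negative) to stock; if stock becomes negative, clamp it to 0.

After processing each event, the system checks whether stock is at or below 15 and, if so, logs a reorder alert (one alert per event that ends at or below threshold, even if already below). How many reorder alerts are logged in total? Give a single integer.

Processing events:
Start: stock = 40
  Event 1 (sale 2): sell min(2,40)=2. stock: 40 - 2 = 38. total_sold = 2
  Event 2 (restock 38): 38 + 38 = 76
  Event 3 (sale 25): sell min(25,76)=25. stock: 76 - 25 = 51. total_sold = 27
  Event 4 (restock 18): 51 + 18 = 69
  Event 5 (adjust +4): 69 + 4 = 73
  Event 6 (sale 9): sell min(9,73)=9. stock: 73 - 9 = 64. total_sold = 36
  Event 7 (sale 24): sell min(24,64)=24. stock: 64 - 24 = 40. total_sold = 60
  Event 8 (restock 32): 40 + 32 = 72
  Event 9 (sale 10): sell min(10,72)=10. stock: 72 - 10 = 62. total_sold = 70
  Event 10 (sale 2): sell min(2,62)=2. stock: 62 - 2 = 60. total_sold = 72
  Event 11 (restock 16): 60 + 16 = 76
  Event 12 (sale 19): sell min(19,76)=19. stock: 76 - 19 = 57. total_sold = 91
  Event 13 (return 8): 57 + 8 = 65
  Event 14 (sale 18): sell min(18,65)=18. stock: 65 - 18 = 47. total_sold = 109
  Event 15 (sale 3): sell min(3,47)=3. stock: 47 - 3 = 44. total_sold = 112
  Event 16 (restock 36): 44 + 36 = 80
Final: stock = 80, total_sold = 112

Checking against threshold 15:
  After event 1: stock=38 > 15
  After event 2: stock=76 > 15
  After event 3: stock=51 > 15
  After event 4: stock=69 > 15
  After event 5: stock=73 > 15
  After event 6: stock=64 > 15
  After event 7: stock=40 > 15
  After event 8: stock=72 > 15
  After event 9: stock=62 > 15
  After event 10: stock=60 > 15
  After event 11: stock=76 > 15
  After event 12: stock=57 > 15
  After event 13: stock=65 > 15
  After event 14: stock=47 > 15
  After event 15: stock=44 > 15
  After event 16: stock=80 > 15
Alert events: []. Count = 0

Answer: 0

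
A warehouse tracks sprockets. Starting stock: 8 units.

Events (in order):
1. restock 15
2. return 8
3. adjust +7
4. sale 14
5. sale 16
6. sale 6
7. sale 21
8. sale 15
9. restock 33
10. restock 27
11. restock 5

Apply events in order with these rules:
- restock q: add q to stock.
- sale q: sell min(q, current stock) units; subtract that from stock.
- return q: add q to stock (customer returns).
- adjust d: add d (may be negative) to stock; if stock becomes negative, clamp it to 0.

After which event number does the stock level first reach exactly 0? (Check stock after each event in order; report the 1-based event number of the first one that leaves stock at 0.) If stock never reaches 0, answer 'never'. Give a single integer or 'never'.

Processing events:
Start: stock = 8
  Event 1 (restock 15): 8 + 15 = 23
  Event 2 (return 8): 23 + 8 = 31
  Event 3 (adjust +7): 31 + 7 = 38
  Event 4 (sale 14): sell min(14,38)=14. stock: 38 - 14 = 24. total_sold = 14
  Event 5 (sale 16): sell min(16,24)=16. stock: 24 - 16 = 8. total_sold = 30
  Event 6 (sale 6): sell min(6,8)=6. stock: 8 - 6 = 2. total_sold = 36
  Event 7 (sale 21): sell min(21,2)=2. stock: 2 - 2 = 0. total_sold = 38
  Event 8 (sale 15): sell min(15,0)=0. stock: 0 - 0 = 0. total_sold = 38
  Event 9 (restock 33): 0 + 33 = 33
  Event 10 (restock 27): 33 + 27 = 60
  Event 11 (restock 5): 60 + 5 = 65
Final: stock = 65, total_sold = 38

First zero at event 7.

Answer: 7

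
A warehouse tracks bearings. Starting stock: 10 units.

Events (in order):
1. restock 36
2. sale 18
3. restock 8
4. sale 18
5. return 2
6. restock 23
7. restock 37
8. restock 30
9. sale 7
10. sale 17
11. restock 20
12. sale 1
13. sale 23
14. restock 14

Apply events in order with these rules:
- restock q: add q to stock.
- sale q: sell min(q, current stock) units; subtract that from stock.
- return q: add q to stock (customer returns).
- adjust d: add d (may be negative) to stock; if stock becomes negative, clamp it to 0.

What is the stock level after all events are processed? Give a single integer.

Processing events:
Start: stock = 10
  Event 1 (restock 36): 10 + 36 = 46
  Event 2 (sale 18): sell min(18,46)=18. stock: 46 - 18 = 28. total_sold = 18
  Event 3 (restock 8): 28 + 8 = 36
  Event 4 (sale 18): sell min(18,36)=18. stock: 36 - 18 = 18. total_sold = 36
  Event 5 (return 2): 18 + 2 = 20
  Event 6 (restock 23): 20 + 23 = 43
  Event 7 (restock 37): 43 + 37 = 80
  Event 8 (restock 30): 80 + 30 = 110
  Event 9 (sale 7): sell min(7,110)=7. stock: 110 - 7 = 103. total_sold = 43
  Event 10 (sale 17): sell min(17,103)=17. stock: 103 - 17 = 86. total_sold = 60
  Event 11 (restock 20): 86 + 20 = 106
  Event 12 (sale 1): sell min(1,106)=1. stock: 106 - 1 = 105. total_sold = 61
  Event 13 (sale 23): sell min(23,105)=23. stock: 105 - 23 = 82. total_sold = 84
  Event 14 (restock 14): 82 + 14 = 96
Final: stock = 96, total_sold = 84

Answer: 96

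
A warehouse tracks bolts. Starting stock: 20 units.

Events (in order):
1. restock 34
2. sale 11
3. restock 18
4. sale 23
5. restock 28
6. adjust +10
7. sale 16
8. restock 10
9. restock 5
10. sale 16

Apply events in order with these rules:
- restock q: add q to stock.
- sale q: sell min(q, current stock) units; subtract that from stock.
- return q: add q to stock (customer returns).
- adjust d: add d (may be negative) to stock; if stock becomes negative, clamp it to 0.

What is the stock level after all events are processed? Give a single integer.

Processing events:
Start: stock = 20
  Event 1 (restock 34): 20 + 34 = 54
  Event 2 (sale 11): sell min(11,54)=11. stock: 54 - 11 = 43. total_sold = 11
  Event 3 (restock 18): 43 + 18 = 61
  Event 4 (sale 23): sell min(23,61)=23. stock: 61 - 23 = 38. total_sold = 34
  Event 5 (restock 28): 38 + 28 = 66
  Event 6 (adjust +10): 66 + 10 = 76
  Event 7 (sale 16): sell min(16,76)=16. stock: 76 - 16 = 60. total_sold = 50
  Event 8 (restock 10): 60 + 10 = 70
  Event 9 (restock 5): 70 + 5 = 75
  Event 10 (sale 16): sell min(16,75)=16. stock: 75 - 16 = 59. total_sold = 66
Final: stock = 59, total_sold = 66

Answer: 59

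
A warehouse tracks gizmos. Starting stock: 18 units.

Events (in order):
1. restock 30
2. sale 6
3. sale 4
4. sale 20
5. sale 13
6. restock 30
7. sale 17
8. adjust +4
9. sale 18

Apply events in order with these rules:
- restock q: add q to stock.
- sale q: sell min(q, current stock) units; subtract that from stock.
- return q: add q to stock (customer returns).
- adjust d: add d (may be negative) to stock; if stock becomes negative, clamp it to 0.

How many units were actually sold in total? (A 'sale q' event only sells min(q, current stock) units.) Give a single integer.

Answer: 78

Derivation:
Processing events:
Start: stock = 18
  Event 1 (restock 30): 18 + 30 = 48
  Event 2 (sale 6): sell min(6,48)=6. stock: 48 - 6 = 42. total_sold = 6
  Event 3 (sale 4): sell min(4,42)=4. stock: 42 - 4 = 38. total_sold = 10
  Event 4 (sale 20): sell min(20,38)=20. stock: 38 - 20 = 18. total_sold = 30
  Event 5 (sale 13): sell min(13,18)=13. stock: 18 - 13 = 5. total_sold = 43
  Event 6 (restock 30): 5 + 30 = 35
  Event 7 (sale 17): sell min(17,35)=17. stock: 35 - 17 = 18. total_sold = 60
  Event 8 (adjust +4): 18 + 4 = 22
  Event 9 (sale 18): sell min(18,22)=18. stock: 22 - 18 = 4. total_sold = 78
Final: stock = 4, total_sold = 78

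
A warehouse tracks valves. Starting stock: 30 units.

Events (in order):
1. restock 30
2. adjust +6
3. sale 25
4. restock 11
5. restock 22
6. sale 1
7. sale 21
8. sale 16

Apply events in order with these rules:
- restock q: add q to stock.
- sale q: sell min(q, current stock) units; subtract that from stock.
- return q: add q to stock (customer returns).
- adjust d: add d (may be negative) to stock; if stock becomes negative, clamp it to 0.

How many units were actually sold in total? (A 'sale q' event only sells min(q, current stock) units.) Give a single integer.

Answer: 63

Derivation:
Processing events:
Start: stock = 30
  Event 1 (restock 30): 30 + 30 = 60
  Event 2 (adjust +6): 60 + 6 = 66
  Event 3 (sale 25): sell min(25,66)=25. stock: 66 - 25 = 41. total_sold = 25
  Event 4 (restock 11): 41 + 11 = 52
  Event 5 (restock 22): 52 + 22 = 74
  Event 6 (sale 1): sell min(1,74)=1. stock: 74 - 1 = 73. total_sold = 26
  Event 7 (sale 21): sell min(21,73)=21. stock: 73 - 21 = 52. total_sold = 47
  Event 8 (sale 16): sell min(16,52)=16. stock: 52 - 16 = 36. total_sold = 63
Final: stock = 36, total_sold = 63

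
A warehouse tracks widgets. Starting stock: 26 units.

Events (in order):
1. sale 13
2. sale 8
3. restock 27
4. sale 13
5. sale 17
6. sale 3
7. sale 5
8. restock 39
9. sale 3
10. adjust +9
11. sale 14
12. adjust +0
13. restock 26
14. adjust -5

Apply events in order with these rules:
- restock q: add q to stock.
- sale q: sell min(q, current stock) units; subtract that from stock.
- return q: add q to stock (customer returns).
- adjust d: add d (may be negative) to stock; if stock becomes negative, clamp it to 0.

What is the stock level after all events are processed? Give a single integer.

Answer: 52

Derivation:
Processing events:
Start: stock = 26
  Event 1 (sale 13): sell min(13,26)=13. stock: 26 - 13 = 13. total_sold = 13
  Event 2 (sale 8): sell min(8,13)=8. stock: 13 - 8 = 5. total_sold = 21
  Event 3 (restock 27): 5 + 27 = 32
  Event 4 (sale 13): sell min(13,32)=13. stock: 32 - 13 = 19. total_sold = 34
  Event 5 (sale 17): sell min(17,19)=17. stock: 19 - 17 = 2. total_sold = 51
  Event 6 (sale 3): sell min(3,2)=2. stock: 2 - 2 = 0. total_sold = 53
  Event 7 (sale 5): sell min(5,0)=0. stock: 0 - 0 = 0. total_sold = 53
  Event 8 (restock 39): 0 + 39 = 39
  Event 9 (sale 3): sell min(3,39)=3. stock: 39 - 3 = 36. total_sold = 56
  Event 10 (adjust +9): 36 + 9 = 45
  Event 11 (sale 14): sell min(14,45)=14. stock: 45 - 14 = 31. total_sold = 70
  Event 12 (adjust +0): 31 + 0 = 31
  Event 13 (restock 26): 31 + 26 = 57
  Event 14 (adjust -5): 57 + -5 = 52
Final: stock = 52, total_sold = 70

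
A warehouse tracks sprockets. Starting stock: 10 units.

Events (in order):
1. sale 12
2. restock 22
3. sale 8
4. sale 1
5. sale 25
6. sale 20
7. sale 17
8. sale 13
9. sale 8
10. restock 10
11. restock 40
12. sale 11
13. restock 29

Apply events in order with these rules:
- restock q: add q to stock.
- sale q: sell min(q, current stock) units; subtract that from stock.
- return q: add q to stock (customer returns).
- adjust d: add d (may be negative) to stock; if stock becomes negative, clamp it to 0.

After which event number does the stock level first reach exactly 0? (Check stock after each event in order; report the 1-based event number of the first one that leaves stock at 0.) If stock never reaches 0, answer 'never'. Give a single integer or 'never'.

Answer: 1

Derivation:
Processing events:
Start: stock = 10
  Event 1 (sale 12): sell min(12,10)=10. stock: 10 - 10 = 0. total_sold = 10
  Event 2 (restock 22): 0 + 22 = 22
  Event 3 (sale 8): sell min(8,22)=8. stock: 22 - 8 = 14. total_sold = 18
  Event 4 (sale 1): sell min(1,14)=1. stock: 14 - 1 = 13. total_sold = 19
  Event 5 (sale 25): sell min(25,13)=13. stock: 13 - 13 = 0. total_sold = 32
  Event 6 (sale 20): sell min(20,0)=0. stock: 0 - 0 = 0. total_sold = 32
  Event 7 (sale 17): sell min(17,0)=0. stock: 0 - 0 = 0. total_sold = 32
  Event 8 (sale 13): sell min(13,0)=0. stock: 0 - 0 = 0. total_sold = 32
  Event 9 (sale 8): sell min(8,0)=0. stock: 0 - 0 = 0. total_sold = 32
  Event 10 (restock 10): 0 + 10 = 10
  Event 11 (restock 40): 10 + 40 = 50
  Event 12 (sale 11): sell min(11,50)=11. stock: 50 - 11 = 39. total_sold = 43
  Event 13 (restock 29): 39 + 29 = 68
Final: stock = 68, total_sold = 43

First zero at event 1.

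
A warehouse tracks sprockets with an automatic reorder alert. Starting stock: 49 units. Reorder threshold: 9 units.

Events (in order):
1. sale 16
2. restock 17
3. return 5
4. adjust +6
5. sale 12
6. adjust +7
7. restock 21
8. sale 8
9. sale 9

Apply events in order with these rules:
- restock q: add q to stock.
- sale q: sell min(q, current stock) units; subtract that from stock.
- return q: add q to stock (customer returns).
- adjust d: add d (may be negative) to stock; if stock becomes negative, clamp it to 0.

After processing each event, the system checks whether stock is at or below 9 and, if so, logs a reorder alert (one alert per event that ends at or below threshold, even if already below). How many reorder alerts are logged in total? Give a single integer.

Answer: 0

Derivation:
Processing events:
Start: stock = 49
  Event 1 (sale 16): sell min(16,49)=16. stock: 49 - 16 = 33. total_sold = 16
  Event 2 (restock 17): 33 + 17 = 50
  Event 3 (return 5): 50 + 5 = 55
  Event 4 (adjust +6): 55 + 6 = 61
  Event 5 (sale 12): sell min(12,61)=12. stock: 61 - 12 = 49. total_sold = 28
  Event 6 (adjust +7): 49 + 7 = 56
  Event 7 (restock 21): 56 + 21 = 77
  Event 8 (sale 8): sell min(8,77)=8. stock: 77 - 8 = 69. total_sold = 36
  Event 9 (sale 9): sell min(9,69)=9. stock: 69 - 9 = 60. total_sold = 45
Final: stock = 60, total_sold = 45

Checking against threshold 9:
  After event 1: stock=33 > 9
  After event 2: stock=50 > 9
  After event 3: stock=55 > 9
  After event 4: stock=61 > 9
  After event 5: stock=49 > 9
  After event 6: stock=56 > 9
  After event 7: stock=77 > 9
  After event 8: stock=69 > 9
  After event 9: stock=60 > 9
Alert events: []. Count = 0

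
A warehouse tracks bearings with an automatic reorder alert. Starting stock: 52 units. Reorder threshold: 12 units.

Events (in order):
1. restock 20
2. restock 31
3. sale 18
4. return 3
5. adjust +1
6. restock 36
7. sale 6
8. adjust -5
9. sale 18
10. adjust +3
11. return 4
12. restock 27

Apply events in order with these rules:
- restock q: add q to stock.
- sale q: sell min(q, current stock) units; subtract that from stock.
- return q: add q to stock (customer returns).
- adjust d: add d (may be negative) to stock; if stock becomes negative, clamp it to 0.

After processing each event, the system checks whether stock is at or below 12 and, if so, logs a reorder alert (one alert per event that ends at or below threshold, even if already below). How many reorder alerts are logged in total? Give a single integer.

Processing events:
Start: stock = 52
  Event 1 (restock 20): 52 + 20 = 72
  Event 2 (restock 31): 72 + 31 = 103
  Event 3 (sale 18): sell min(18,103)=18. stock: 103 - 18 = 85. total_sold = 18
  Event 4 (return 3): 85 + 3 = 88
  Event 5 (adjust +1): 88 + 1 = 89
  Event 6 (restock 36): 89 + 36 = 125
  Event 7 (sale 6): sell min(6,125)=6. stock: 125 - 6 = 119. total_sold = 24
  Event 8 (adjust -5): 119 + -5 = 114
  Event 9 (sale 18): sell min(18,114)=18. stock: 114 - 18 = 96. total_sold = 42
  Event 10 (adjust +3): 96 + 3 = 99
  Event 11 (return 4): 99 + 4 = 103
  Event 12 (restock 27): 103 + 27 = 130
Final: stock = 130, total_sold = 42

Checking against threshold 12:
  After event 1: stock=72 > 12
  After event 2: stock=103 > 12
  After event 3: stock=85 > 12
  After event 4: stock=88 > 12
  After event 5: stock=89 > 12
  After event 6: stock=125 > 12
  After event 7: stock=119 > 12
  After event 8: stock=114 > 12
  After event 9: stock=96 > 12
  After event 10: stock=99 > 12
  After event 11: stock=103 > 12
  After event 12: stock=130 > 12
Alert events: []. Count = 0

Answer: 0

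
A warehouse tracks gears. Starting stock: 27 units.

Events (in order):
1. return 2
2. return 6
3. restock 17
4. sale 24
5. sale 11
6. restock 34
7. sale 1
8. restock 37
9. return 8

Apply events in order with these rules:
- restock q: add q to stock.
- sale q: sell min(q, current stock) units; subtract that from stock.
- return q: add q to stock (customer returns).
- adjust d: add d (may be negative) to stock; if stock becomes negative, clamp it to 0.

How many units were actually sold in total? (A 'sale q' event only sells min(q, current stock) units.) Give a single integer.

Processing events:
Start: stock = 27
  Event 1 (return 2): 27 + 2 = 29
  Event 2 (return 6): 29 + 6 = 35
  Event 3 (restock 17): 35 + 17 = 52
  Event 4 (sale 24): sell min(24,52)=24. stock: 52 - 24 = 28. total_sold = 24
  Event 5 (sale 11): sell min(11,28)=11. stock: 28 - 11 = 17. total_sold = 35
  Event 6 (restock 34): 17 + 34 = 51
  Event 7 (sale 1): sell min(1,51)=1. stock: 51 - 1 = 50. total_sold = 36
  Event 8 (restock 37): 50 + 37 = 87
  Event 9 (return 8): 87 + 8 = 95
Final: stock = 95, total_sold = 36

Answer: 36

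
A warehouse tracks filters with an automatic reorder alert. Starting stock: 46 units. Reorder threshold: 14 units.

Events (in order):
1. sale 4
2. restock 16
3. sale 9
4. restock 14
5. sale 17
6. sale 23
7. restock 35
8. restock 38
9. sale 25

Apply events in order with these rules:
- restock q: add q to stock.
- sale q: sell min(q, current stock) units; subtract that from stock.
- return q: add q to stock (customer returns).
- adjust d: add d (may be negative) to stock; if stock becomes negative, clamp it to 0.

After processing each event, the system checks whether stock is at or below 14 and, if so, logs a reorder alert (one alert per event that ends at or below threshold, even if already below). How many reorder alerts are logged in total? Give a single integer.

Processing events:
Start: stock = 46
  Event 1 (sale 4): sell min(4,46)=4. stock: 46 - 4 = 42. total_sold = 4
  Event 2 (restock 16): 42 + 16 = 58
  Event 3 (sale 9): sell min(9,58)=9. stock: 58 - 9 = 49. total_sold = 13
  Event 4 (restock 14): 49 + 14 = 63
  Event 5 (sale 17): sell min(17,63)=17. stock: 63 - 17 = 46. total_sold = 30
  Event 6 (sale 23): sell min(23,46)=23. stock: 46 - 23 = 23. total_sold = 53
  Event 7 (restock 35): 23 + 35 = 58
  Event 8 (restock 38): 58 + 38 = 96
  Event 9 (sale 25): sell min(25,96)=25. stock: 96 - 25 = 71. total_sold = 78
Final: stock = 71, total_sold = 78

Checking against threshold 14:
  After event 1: stock=42 > 14
  After event 2: stock=58 > 14
  After event 3: stock=49 > 14
  After event 4: stock=63 > 14
  After event 5: stock=46 > 14
  After event 6: stock=23 > 14
  After event 7: stock=58 > 14
  After event 8: stock=96 > 14
  After event 9: stock=71 > 14
Alert events: []. Count = 0

Answer: 0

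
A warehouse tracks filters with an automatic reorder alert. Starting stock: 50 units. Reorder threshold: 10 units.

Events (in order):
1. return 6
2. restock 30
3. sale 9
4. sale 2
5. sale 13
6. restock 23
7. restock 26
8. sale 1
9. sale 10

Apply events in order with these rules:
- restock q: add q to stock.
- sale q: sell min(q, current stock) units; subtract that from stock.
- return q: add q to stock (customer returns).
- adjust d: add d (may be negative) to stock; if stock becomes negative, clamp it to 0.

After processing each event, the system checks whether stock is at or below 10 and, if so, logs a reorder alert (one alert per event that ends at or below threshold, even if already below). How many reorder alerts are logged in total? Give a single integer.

Processing events:
Start: stock = 50
  Event 1 (return 6): 50 + 6 = 56
  Event 2 (restock 30): 56 + 30 = 86
  Event 3 (sale 9): sell min(9,86)=9. stock: 86 - 9 = 77. total_sold = 9
  Event 4 (sale 2): sell min(2,77)=2. stock: 77 - 2 = 75. total_sold = 11
  Event 5 (sale 13): sell min(13,75)=13. stock: 75 - 13 = 62. total_sold = 24
  Event 6 (restock 23): 62 + 23 = 85
  Event 7 (restock 26): 85 + 26 = 111
  Event 8 (sale 1): sell min(1,111)=1. stock: 111 - 1 = 110. total_sold = 25
  Event 9 (sale 10): sell min(10,110)=10. stock: 110 - 10 = 100. total_sold = 35
Final: stock = 100, total_sold = 35

Checking against threshold 10:
  After event 1: stock=56 > 10
  After event 2: stock=86 > 10
  After event 3: stock=77 > 10
  After event 4: stock=75 > 10
  After event 5: stock=62 > 10
  After event 6: stock=85 > 10
  After event 7: stock=111 > 10
  After event 8: stock=110 > 10
  After event 9: stock=100 > 10
Alert events: []. Count = 0

Answer: 0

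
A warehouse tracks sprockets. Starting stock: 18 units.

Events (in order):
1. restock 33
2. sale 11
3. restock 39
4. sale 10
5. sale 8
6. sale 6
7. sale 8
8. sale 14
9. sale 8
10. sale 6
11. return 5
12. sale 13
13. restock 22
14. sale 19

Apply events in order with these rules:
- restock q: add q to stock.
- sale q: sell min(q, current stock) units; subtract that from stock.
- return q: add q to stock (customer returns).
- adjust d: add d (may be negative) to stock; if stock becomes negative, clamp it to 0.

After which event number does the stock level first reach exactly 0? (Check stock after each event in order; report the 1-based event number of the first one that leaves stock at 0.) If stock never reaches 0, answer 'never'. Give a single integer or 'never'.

Answer: never

Derivation:
Processing events:
Start: stock = 18
  Event 1 (restock 33): 18 + 33 = 51
  Event 2 (sale 11): sell min(11,51)=11. stock: 51 - 11 = 40. total_sold = 11
  Event 3 (restock 39): 40 + 39 = 79
  Event 4 (sale 10): sell min(10,79)=10. stock: 79 - 10 = 69. total_sold = 21
  Event 5 (sale 8): sell min(8,69)=8. stock: 69 - 8 = 61. total_sold = 29
  Event 6 (sale 6): sell min(6,61)=6. stock: 61 - 6 = 55. total_sold = 35
  Event 7 (sale 8): sell min(8,55)=8. stock: 55 - 8 = 47. total_sold = 43
  Event 8 (sale 14): sell min(14,47)=14. stock: 47 - 14 = 33. total_sold = 57
  Event 9 (sale 8): sell min(8,33)=8. stock: 33 - 8 = 25. total_sold = 65
  Event 10 (sale 6): sell min(6,25)=6. stock: 25 - 6 = 19. total_sold = 71
  Event 11 (return 5): 19 + 5 = 24
  Event 12 (sale 13): sell min(13,24)=13. stock: 24 - 13 = 11. total_sold = 84
  Event 13 (restock 22): 11 + 22 = 33
  Event 14 (sale 19): sell min(19,33)=19. stock: 33 - 19 = 14. total_sold = 103
Final: stock = 14, total_sold = 103

Stock never reaches 0.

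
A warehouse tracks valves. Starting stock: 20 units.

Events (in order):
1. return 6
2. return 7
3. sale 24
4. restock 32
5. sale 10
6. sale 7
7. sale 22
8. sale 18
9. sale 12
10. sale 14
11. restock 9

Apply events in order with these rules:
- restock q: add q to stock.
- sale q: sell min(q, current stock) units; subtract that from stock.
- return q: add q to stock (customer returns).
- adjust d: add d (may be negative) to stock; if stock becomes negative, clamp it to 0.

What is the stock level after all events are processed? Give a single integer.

Processing events:
Start: stock = 20
  Event 1 (return 6): 20 + 6 = 26
  Event 2 (return 7): 26 + 7 = 33
  Event 3 (sale 24): sell min(24,33)=24. stock: 33 - 24 = 9. total_sold = 24
  Event 4 (restock 32): 9 + 32 = 41
  Event 5 (sale 10): sell min(10,41)=10. stock: 41 - 10 = 31. total_sold = 34
  Event 6 (sale 7): sell min(7,31)=7. stock: 31 - 7 = 24. total_sold = 41
  Event 7 (sale 22): sell min(22,24)=22. stock: 24 - 22 = 2. total_sold = 63
  Event 8 (sale 18): sell min(18,2)=2. stock: 2 - 2 = 0. total_sold = 65
  Event 9 (sale 12): sell min(12,0)=0. stock: 0 - 0 = 0. total_sold = 65
  Event 10 (sale 14): sell min(14,0)=0. stock: 0 - 0 = 0. total_sold = 65
  Event 11 (restock 9): 0 + 9 = 9
Final: stock = 9, total_sold = 65

Answer: 9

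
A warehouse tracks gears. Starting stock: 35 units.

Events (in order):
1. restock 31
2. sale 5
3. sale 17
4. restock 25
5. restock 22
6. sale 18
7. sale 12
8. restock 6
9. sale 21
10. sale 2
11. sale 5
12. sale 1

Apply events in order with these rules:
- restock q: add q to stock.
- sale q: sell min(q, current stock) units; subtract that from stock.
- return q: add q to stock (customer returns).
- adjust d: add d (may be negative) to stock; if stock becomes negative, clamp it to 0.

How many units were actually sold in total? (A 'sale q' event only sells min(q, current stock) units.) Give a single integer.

Processing events:
Start: stock = 35
  Event 1 (restock 31): 35 + 31 = 66
  Event 2 (sale 5): sell min(5,66)=5. stock: 66 - 5 = 61. total_sold = 5
  Event 3 (sale 17): sell min(17,61)=17. stock: 61 - 17 = 44. total_sold = 22
  Event 4 (restock 25): 44 + 25 = 69
  Event 5 (restock 22): 69 + 22 = 91
  Event 6 (sale 18): sell min(18,91)=18. stock: 91 - 18 = 73. total_sold = 40
  Event 7 (sale 12): sell min(12,73)=12. stock: 73 - 12 = 61. total_sold = 52
  Event 8 (restock 6): 61 + 6 = 67
  Event 9 (sale 21): sell min(21,67)=21. stock: 67 - 21 = 46. total_sold = 73
  Event 10 (sale 2): sell min(2,46)=2. stock: 46 - 2 = 44. total_sold = 75
  Event 11 (sale 5): sell min(5,44)=5. stock: 44 - 5 = 39. total_sold = 80
  Event 12 (sale 1): sell min(1,39)=1. stock: 39 - 1 = 38. total_sold = 81
Final: stock = 38, total_sold = 81

Answer: 81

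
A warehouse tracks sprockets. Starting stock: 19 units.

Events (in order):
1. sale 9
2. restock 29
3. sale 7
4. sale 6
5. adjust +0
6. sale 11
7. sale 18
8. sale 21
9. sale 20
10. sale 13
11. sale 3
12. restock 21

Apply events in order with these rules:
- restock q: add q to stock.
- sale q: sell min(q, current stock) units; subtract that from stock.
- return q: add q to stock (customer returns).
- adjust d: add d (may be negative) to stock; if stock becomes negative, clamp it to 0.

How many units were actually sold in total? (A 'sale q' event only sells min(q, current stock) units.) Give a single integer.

Processing events:
Start: stock = 19
  Event 1 (sale 9): sell min(9,19)=9. stock: 19 - 9 = 10. total_sold = 9
  Event 2 (restock 29): 10 + 29 = 39
  Event 3 (sale 7): sell min(7,39)=7. stock: 39 - 7 = 32. total_sold = 16
  Event 4 (sale 6): sell min(6,32)=6. stock: 32 - 6 = 26. total_sold = 22
  Event 5 (adjust +0): 26 + 0 = 26
  Event 6 (sale 11): sell min(11,26)=11. stock: 26 - 11 = 15. total_sold = 33
  Event 7 (sale 18): sell min(18,15)=15. stock: 15 - 15 = 0. total_sold = 48
  Event 8 (sale 21): sell min(21,0)=0. stock: 0 - 0 = 0. total_sold = 48
  Event 9 (sale 20): sell min(20,0)=0. stock: 0 - 0 = 0. total_sold = 48
  Event 10 (sale 13): sell min(13,0)=0. stock: 0 - 0 = 0. total_sold = 48
  Event 11 (sale 3): sell min(3,0)=0. stock: 0 - 0 = 0. total_sold = 48
  Event 12 (restock 21): 0 + 21 = 21
Final: stock = 21, total_sold = 48

Answer: 48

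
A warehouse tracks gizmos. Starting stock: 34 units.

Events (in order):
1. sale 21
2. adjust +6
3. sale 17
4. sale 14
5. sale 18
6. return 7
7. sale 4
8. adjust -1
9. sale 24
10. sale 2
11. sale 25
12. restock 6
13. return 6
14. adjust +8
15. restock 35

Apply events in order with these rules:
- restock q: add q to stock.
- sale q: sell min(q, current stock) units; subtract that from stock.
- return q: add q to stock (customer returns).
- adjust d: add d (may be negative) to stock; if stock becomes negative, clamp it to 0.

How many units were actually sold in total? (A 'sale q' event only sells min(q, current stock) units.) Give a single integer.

Processing events:
Start: stock = 34
  Event 1 (sale 21): sell min(21,34)=21. stock: 34 - 21 = 13. total_sold = 21
  Event 2 (adjust +6): 13 + 6 = 19
  Event 3 (sale 17): sell min(17,19)=17. stock: 19 - 17 = 2. total_sold = 38
  Event 4 (sale 14): sell min(14,2)=2. stock: 2 - 2 = 0. total_sold = 40
  Event 5 (sale 18): sell min(18,0)=0. stock: 0 - 0 = 0. total_sold = 40
  Event 6 (return 7): 0 + 7 = 7
  Event 7 (sale 4): sell min(4,7)=4. stock: 7 - 4 = 3. total_sold = 44
  Event 8 (adjust -1): 3 + -1 = 2
  Event 9 (sale 24): sell min(24,2)=2. stock: 2 - 2 = 0. total_sold = 46
  Event 10 (sale 2): sell min(2,0)=0. stock: 0 - 0 = 0. total_sold = 46
  Event 11 (sale 25): sell min(25,0)=0. stock: 0 - 0 = 0. total_sold = 46
  Event 12 (restock 6): 0 + 6 = 6
  Event 13 (return 6): 6 + 6 = 12
  Event 14 (adjust +8): 12 + 8 = 20
  Event 15 (restock 35): 20 + 35 = 55
Final: stock = 55, total_sold = 46

Answer: 46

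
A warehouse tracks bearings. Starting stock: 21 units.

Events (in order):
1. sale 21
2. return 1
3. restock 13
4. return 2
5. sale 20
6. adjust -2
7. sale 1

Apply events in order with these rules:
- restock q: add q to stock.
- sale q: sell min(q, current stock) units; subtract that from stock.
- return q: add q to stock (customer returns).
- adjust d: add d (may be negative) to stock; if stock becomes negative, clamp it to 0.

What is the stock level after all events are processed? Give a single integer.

Processing events:
Start: stock = 21
  Event 1 (sale 21): sell min(21,21)=21. stock: 21 - 21 = 0. total_sold = 21
  Event 2 (return 1): 0 + 1 = 1
  Event 3 (restock 13): 1 + 13 = 14
  Event 4 (return 2): 14 + 2 = 16
  Event 5 (sale 20): sell min(20,16)=16. stock: 16 - 16 = 0. total_sold = 37
  Event 6 (adjust -2): 0 + -2 = 0 (clamped to 0)
  Event 7 (sale 1): sell min(1,0)=0. stock: 0 - 0 = 0. total_sold = 37
Final: stock = 0, total_sold = 37

Answer: 0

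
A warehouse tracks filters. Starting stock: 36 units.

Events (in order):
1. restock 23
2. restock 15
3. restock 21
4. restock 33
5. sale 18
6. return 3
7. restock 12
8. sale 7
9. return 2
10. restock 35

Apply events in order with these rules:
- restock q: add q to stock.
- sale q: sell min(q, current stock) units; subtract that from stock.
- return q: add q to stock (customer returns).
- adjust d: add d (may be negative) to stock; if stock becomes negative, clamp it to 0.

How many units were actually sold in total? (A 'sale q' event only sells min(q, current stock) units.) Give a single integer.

Processing events:
Start: stock = 36
  Event 1 (restock 23): 36 + 23 = 59
  Event 2 (restock 15): 59 + 15 = 74
  Event 3 (restock 21): 74 + 21 = 95
  Event 4 (restock 33): 95 + 33 = 128
  Event 5 (sale 18): sell min(18,128)=18. stock: 128 - 18 = 110. total_sold = 18
  Event 6 (return 3): 110 + 3 = 113
  Event 7 (restock 12): 113 + 12 = 125
  Event 8 (sale 7): sell min(7,125)=7. stock: 125 - 7 = 118. total_sold = 25
  Event 9 (return 2): 118 + 2 = 120
  Event 10 (restock 35): 120 + 35 = 155
Final: stock = 155, total_sold = 25

Answer: 25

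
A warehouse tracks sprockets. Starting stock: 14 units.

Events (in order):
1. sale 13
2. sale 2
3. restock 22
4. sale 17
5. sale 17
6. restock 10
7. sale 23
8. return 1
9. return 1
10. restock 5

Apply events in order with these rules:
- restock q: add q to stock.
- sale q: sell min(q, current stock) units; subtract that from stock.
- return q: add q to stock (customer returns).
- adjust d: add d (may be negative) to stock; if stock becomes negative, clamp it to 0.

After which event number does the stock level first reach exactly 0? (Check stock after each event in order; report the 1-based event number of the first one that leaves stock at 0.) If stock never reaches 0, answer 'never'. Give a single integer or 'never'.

Answer: 2

Derivation:
Processing events:
Start: stock = 14
  Event 1 (sale 13): sell min(13,14)=13. stock: 14 - 13 = 1. total_sold = 13
  Event 2 (sale 2): sell min(2,1)=1. stock: 1 - 1 = 0. total_sold = 14
  Event 3 (restock 22): 0 + 22 = 22
  Event 4 (sale 17): sell min(17,22)=17. stock: 22 - 17 = 5. total_sold = 31
  Event 5 (sale 17): sell min(17,5)=5. stock: 5 - 5 = 0. total_sold = 36
  Event 6 (restock 10): 0 + 10 = 10
  Event 7 (sale 23): sell min(23,10)=10. stock: 10 - 10 = 0. total_sold = 46
  Event 8 (return 1): 0 + 1 = 1
  Event 9 (return 1): 1 + 1 = 2
  Event 10 (restock 5): 2 + 5 = 7
Final: stock = 7, total_sold = 46

First zero at event 2.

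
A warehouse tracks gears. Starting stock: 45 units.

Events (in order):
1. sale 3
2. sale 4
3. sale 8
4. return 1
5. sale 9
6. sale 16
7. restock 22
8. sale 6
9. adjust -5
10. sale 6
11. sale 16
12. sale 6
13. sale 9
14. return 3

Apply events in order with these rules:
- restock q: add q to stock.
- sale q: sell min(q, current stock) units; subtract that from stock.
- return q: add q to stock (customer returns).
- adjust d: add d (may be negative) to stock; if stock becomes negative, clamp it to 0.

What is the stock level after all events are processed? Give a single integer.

Processing events:
Start: stock = 45
  Event 1 (sale 3): sell min(3,45)=3. stock: 45 - 3 = 42. total_sold = 3
  Event 2 (sale 4): sell min(4,42)=4. stock: 42 - 4 = 38. total_sold = 7
  Event 3 (sale 8): sell min(8,38)=8. stock: 38 - 8 = 30. total_sold = 15
  Event 4 (return 1): 30 + 1 = 31
  Event 5 (sale 9): sell min(9,31)=9. stock: 31 - 9 = 22. total_sold = 24
  Event 6 (sale 16): sell min(16,22)=16. stock: 22 - 16 = 6. total_sold = 40
  Event 7 (restock 22): 6 + 22 = 28
  Event 8 (sale 6): sell min(6,28)=6. stock: 28 - 6 = 22. total_sold = 46
  Event 9 (adjust -5): 22 + -5 = 17
  Event 10 (sale 6): sell min(6,17)=6. stock: 17 - 6 = 11. total_sold = 52
  Event 11 (sale 16): sell min(16,11)=11. stock: 11 - 11 = 0. total_sold = 63
  Event 12 (sale 6): sell min(6,0)=0. stock: 0 - 0 = 0. total_sold = 63
  Event 13 (sale 9): sell min(9,0)=0. stock: 0 - 0 = 0. total_sold = 63
  Event 14 (return 3): 0 + 3 = 3
Final: stock = 3, total_sold = 63

Answer: 3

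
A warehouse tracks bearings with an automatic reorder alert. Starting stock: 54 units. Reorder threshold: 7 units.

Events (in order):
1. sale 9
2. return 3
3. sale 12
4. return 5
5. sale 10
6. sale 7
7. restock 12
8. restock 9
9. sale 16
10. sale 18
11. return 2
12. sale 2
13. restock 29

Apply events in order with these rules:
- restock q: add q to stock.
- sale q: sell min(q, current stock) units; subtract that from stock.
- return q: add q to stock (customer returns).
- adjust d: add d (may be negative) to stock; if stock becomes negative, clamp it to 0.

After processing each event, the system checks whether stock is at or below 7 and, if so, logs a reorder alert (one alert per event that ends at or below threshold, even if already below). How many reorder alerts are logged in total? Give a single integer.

Answer: 0

Derivation:
Processing events:
Start: stock = 54
  Event 1 (sale 9): sell min(9,54)=9. stock: 54 - 9 = 45. total_sold = 9
  Event 2 (return 3): 45 + 3 = 48
  Event 3 (sale 12): sell min(12,48)=12. stock: 48 - 12 = 36. total_sold = 21
  Event 4 (return 5): 36 + 5 = 41
  Event 5 (sale 10): sell min(10,41)=10. stock: 41 - 10 = 31. total_sold = 31
  Event 6 (sale 7): sell min(7,31)=7. stock: 31 - 7 = 24. total_sold = 38
  Event 7 (restock 12): 24 + 12 = 36
  Event 8 (restock 9): 36 + 9 = 45
  Event 9 (sale 16): sell min(16,45)=16. stock: 45 - 16 = 29. total_sold = 54
  Event 10 (sale 18): sell min(18,29)=18. stock: 29 - 18 = 11. total_sold = 72
  Event 11 (return 2): 11 + 2 = 13
  Event 12 (sale 2): sell min(2,13)=2. stock: 13 - 2 = 11. total_sold = 74
  Event 13 (restock 29): 11 + 29 = 40
Final: stock = 40, total_sold = 74

Checking against threshold 7:
  After event 1: stock=45 > 7
  After event 2: stock=48 > 7
  After event 3: stock=36 > 7
  After event 4: stock=41 > 7
  After event 5: stock=31 > 7
  After event 6: stock=24 > 7
  After event 7: stock=36 > 7
  After event 8: stock=45 > 7
  After event 9: stock=29 > 7
  After event 10: stock=11 > 7
  After event 11: stock=13 > 7
  After event 12: stock=11 > 7
  After event 13: stock=40 > 7
Alert events: []. Count = 0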